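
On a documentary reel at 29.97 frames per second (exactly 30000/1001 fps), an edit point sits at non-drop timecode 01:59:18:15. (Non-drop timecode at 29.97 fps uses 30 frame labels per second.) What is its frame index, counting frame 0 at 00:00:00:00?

frame 214755

Total seconds to the label: (1 × 3600 + 59 × 60 + 18) = 7158.
Frame index = 7158 × 30 + 15 = 214755.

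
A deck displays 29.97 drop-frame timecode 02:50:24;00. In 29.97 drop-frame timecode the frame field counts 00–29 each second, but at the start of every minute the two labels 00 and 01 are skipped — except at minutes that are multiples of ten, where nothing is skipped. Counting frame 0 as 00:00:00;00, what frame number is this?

306414

Complete 10-minute blocks: 17, each 17982 frames → 305694.
Remaining 0 whole minutes in the current block: 0 frames.
Within the current minute: 24 × 30 + 0 = 720. Total = 305694 + 0 + 720 = 306414.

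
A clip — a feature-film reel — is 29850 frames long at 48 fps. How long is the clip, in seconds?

621.875 seconds

Running time = 29850 / (48) = 621.875 s.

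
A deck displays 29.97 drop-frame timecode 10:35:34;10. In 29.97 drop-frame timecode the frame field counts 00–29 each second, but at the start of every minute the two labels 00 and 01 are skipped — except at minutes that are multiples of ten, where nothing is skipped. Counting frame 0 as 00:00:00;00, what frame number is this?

As if non-drop at 30 labels/s: (10 × 3600 + 35 × 60 + 34) × 30 + 10 = 1144030.
Minute boundaries passed: 635; those not divisible by 10: 635 − 63 = 572; dropped labels = 2 × 572 = 1144.
Actual frame index = 1144030 − 1144 = 1142886.

1142886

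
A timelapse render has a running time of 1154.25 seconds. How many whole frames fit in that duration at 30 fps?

Frames = 1154.25 × 30 = 69255/2 ≈ 34627.5000.
Complete frames: 34627.

34627 frames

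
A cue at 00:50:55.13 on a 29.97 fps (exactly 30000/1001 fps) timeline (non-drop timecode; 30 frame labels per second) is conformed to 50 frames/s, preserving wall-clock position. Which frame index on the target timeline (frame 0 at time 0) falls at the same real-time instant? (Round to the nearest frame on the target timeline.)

Source frame index: (0×3600 + 50×60 + 55) × 30 + 13 = 91663.
Real time: 91663 / (30000/1001) = 91754663/30000 s.
Target frame: (91754663/30000) × (50) = 91754663/600 ≈ 152924.438 → 152924.

frame 152924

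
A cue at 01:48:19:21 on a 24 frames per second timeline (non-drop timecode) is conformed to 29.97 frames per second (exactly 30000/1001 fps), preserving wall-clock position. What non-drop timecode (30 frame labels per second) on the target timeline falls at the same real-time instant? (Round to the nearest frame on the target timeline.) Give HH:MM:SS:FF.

01:48:13:11

Source frame index: (1×3600 + 48×60 + 19) × 24 + 21 = 155997.
Real time: 155997 / (24) = 51999/8 s.
Target frame: (51999/8) × (30000/1001) = 194996250/1001 ≈ 194801.449 → 194801.
At 30 labels/s: frame 194801 → 01:48:13:11.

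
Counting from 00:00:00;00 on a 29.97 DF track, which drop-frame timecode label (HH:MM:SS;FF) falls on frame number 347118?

03:13:02;06

Ten DF minutes hold 17982 frames, so frame 347118 lies in block 19 (frames 341658–359639) with 5460 frames into that block.
The block's first minute is 1800 frames and the rest 1798 each; 5460 frames reaches minute 3, so 19 × 18 + 3 × 2 = 348 labels have been skipped so far.
Adding those back, label number 347118 + 348 = 347466 at 30 labels/s is 11582 s + 6 f = 3 h 13 min 2 s frame 6, i.e. 03:13:02;06.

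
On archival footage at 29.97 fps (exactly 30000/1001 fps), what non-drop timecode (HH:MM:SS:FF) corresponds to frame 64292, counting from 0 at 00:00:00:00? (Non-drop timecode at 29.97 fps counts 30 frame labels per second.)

00:35:43:02

64292 ÷ 30 = 2143 full seconds, remainder 2 frames.
2143 s = 0 h 35 min 43 s.
Timecode: 00:35:43:02.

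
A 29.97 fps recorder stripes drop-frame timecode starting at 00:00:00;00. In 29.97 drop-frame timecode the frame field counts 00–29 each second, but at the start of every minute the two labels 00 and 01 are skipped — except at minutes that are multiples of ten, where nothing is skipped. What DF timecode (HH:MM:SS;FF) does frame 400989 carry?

03:42:59;19

Each 10-minute DF block holds 10 × 60 × 30 − 9 × 2 = 17982 frames. 400989 ÷ 17982 → 22 full blocks, remainder 5385.
Within the partial block the first minute is 1800 frames and each further minute 1798, so 2 further minute boundaries passed. Total skipped labels = 18 × 22 + 2 × 2 = 400.
Non-drop label index = 400989 + 400 = 401389; at 30 labels/s that is 03:42:59:19, i.e. DF 03:42:59;19.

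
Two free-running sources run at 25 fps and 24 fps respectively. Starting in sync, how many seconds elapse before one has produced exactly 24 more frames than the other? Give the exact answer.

24 seconds

The gap grows by |24 − 25| = 1 frame per second.
Time for a 24-frame gap: 24 ÷ (1) = 24 s.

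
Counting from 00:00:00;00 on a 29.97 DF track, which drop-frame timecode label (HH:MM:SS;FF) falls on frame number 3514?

Ten DF minutes hold 17982 frames, so frame 3514 lies in block 0 (frames 0–17981) with 3514 frames into that block.
The block's first minute is 1800 frames and the rest 1798 each; 3514 frames reaches minute 1, so 0 × 18 + 1 × 2 = 2 labels have been skipped so far.
Adding those back, label number 3514 + 2 = 3516 at 30 labels/s is 117 s + 6 f = 0 h 1 min 57 s frame 6, i.e. 00:01:57;06.

00:01:57;06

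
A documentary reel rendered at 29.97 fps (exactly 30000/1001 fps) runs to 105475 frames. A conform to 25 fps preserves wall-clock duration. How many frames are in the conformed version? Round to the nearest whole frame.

Frames at target rate = 105475 × (25) / (30000/1001) = 4223219/48 ≈ 87983.729.
Nearest whole frame: 87984.

87984 frames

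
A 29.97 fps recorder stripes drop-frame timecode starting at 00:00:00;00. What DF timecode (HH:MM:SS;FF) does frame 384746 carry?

Each 10-minute DF block holds 10 × 60 × 30 − 9 × 2 = 17982 frames. 384746 ÷ 17982 → 21 full blocks, remainder 7124.
Within the partial block the first minute is 1800 frames and each further minute 1798, so 3 further minute boundaries passed. Total skipped labels = 18 × 21 + 2 × 3 = 384.
Non-drop label index = 384746 + 384 = 385130; at 30 labels/s that is 03:33:57:20, i.e. DF 03:33:57;20.

03:33:57;20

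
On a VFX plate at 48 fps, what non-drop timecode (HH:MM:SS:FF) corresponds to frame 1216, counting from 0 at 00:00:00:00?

1216 ÷ 48 = 25 full seconds, remainder 16 frames.
25 s = 0 h 0 min 25 s.
Timecode: 00:00:25:16.

00:00:25:16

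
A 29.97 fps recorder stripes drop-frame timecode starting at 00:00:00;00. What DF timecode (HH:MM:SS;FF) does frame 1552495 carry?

Ten DF minutes hold 17982 frames, so frame 1552495 lies in block 86 (frames 1546452–1564433) with 6043 frames into that block.
The block's first minute is 1800 frames and the rest 1798 each; 6043 frames reaches minute 3, so 86 × 18 + 3 × 2 = 1554 labels have been skipped so far.
Adding those back, label number 1552495 + 1554 = 1554049 at 30 labels/s is 51801 s + 19 f = 14 h 23 min 21 s frame 19, i.e. 14:23:21;19.

14:23:21;19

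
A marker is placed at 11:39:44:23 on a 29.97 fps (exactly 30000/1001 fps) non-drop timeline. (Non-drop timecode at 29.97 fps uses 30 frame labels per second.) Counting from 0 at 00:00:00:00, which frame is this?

frame 1259543

Total seconds to the label: (11 × 3600 + 39 × 60 + 44) = 41984.
Frame index = 41984 × 30 + 23 = 1259543.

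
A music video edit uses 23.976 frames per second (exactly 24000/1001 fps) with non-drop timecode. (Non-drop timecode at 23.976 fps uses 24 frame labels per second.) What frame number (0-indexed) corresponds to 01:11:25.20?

Total seconds to the label: (1 × 3600 + 11 × 60 + 25) = 4285.
Frame index = 4285 × 24 + 20 = 102860.

102860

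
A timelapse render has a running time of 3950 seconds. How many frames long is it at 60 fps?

237000 frames

Frames = 3950 × 60 = 237000.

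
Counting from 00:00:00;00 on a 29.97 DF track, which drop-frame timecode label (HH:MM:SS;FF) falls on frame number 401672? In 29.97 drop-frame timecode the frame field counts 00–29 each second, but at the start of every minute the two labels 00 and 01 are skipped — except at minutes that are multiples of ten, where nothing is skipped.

03:43:22;14

Each 10-minute DF block holds 10 × 60 × 30 − 9 × 2 = 17982 frames. 401672 ÷ 17982 → 22 full blocks, remainder 6068.
Within the partial block the first minute is 1800 frames and each further minute 1798, so 3 further minute boundaries passed. Total skipped labels = 18 × 22 + 2 × 3 = 402.
Non-drop label index = 401672 + 402 = 402074; at 30 labels/s that is 03:43:22:14, i.e. DF 03:43:22;14.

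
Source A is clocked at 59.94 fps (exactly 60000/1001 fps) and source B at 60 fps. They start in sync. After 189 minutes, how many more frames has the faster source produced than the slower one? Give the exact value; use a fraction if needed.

189 min = 11340 s.
A emits 60000/1001 × 11340 = 97200000/143 frames; B emits 60 × 11340 = 680400.
Difference = 97200/143 frames (≈ 679.7203); B is ahead of A.

97200/143 frames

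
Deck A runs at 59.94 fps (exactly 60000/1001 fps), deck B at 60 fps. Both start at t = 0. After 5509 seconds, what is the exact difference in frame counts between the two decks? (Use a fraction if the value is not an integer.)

47220/143 frames

A emits 60000/1001 × 5509 = 47220000/143 frames; B emits 60 × 5509 = 330540.
Difference = 47220/143 frames (≈ 330.2098); B is ahead of A.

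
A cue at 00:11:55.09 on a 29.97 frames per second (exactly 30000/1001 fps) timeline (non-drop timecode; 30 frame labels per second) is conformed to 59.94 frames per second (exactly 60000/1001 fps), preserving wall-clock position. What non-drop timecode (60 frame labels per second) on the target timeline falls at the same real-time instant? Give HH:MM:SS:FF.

Source frame index: (0×3600 + 11×60 + 55) × 30 + 9 = 21459.
Real time: 21459 / (30000/1001) = 7160153/10000 s.
Target frame: (7160153/10000) × (60000/1001) = 42918.
At 60 labels/s: frame 42918 → 00:11:55:18.

00:11:55:18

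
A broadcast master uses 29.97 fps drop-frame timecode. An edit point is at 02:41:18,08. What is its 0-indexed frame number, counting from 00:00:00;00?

290058

As if non-drop at 30 labels/s: (2 × 3600 + 41 × 60 + 18) × 30 + 8 = 290348.
Minute boundaries passed: 161; those not divisible by 10: 161 − 16 = 145; dropped labels = 2 × 145 = 290.
Actual frame index = 290348 − 290 = 290058.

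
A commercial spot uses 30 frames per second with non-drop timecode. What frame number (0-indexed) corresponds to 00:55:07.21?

frame 99231

Total seconds to the label: (0 × 3600 + 55 × 60 + 7) = 3307.
Frame index = 3307 × 30 + 21 = 99231.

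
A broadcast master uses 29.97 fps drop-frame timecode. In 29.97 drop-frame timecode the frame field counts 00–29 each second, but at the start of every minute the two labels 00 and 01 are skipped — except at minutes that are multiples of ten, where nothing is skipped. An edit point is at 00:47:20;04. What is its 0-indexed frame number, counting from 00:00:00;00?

As if non-drop at 30 labels/s: (0 × 3600 + 47 × 60 + 20) × 30 + 4 = 85204.
Minute boundaries passed: 47; those not divisible by 10: 47 − 4 = 43; dropped labels = 2 × 43 = 86.
Actual frame index = 85204 − 86 = 85118.

85118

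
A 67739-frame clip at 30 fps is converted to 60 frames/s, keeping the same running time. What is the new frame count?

135478 frames

Target frames = source frames × (target rate / source rate) = 67739 × (60)/(30) = 67739 × 2 = 135478.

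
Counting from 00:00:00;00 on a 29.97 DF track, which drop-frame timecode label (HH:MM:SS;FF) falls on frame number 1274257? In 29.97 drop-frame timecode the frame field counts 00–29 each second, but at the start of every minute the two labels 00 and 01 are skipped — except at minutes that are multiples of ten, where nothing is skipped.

11:48:37;23

Ten DF minutes hold 17982 frames, so frame 1274257 lies in block 70 (frames 1258740–1276721) with 15517 frames into that block.
The block's first minute is 1800 frames and the rest 1798 each; 15517 frames reaches minute 8, so 70 × 18 + 8 × 2 = 1276 labels have been skipped so far.
Adding those back, label number 1274257 + 1276 = 1275533 at 30 labels/s is 42517 s + 23 f = 11 h 48 min 37 s frame 23, i.e. 11:48:37;23.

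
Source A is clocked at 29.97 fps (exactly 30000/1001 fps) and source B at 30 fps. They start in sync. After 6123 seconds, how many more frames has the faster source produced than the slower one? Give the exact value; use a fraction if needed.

14130/77 frames

A emits 30000/1001 × 6123 = 14130000/77 frames; B emits 30 × 6123 = 183690.
Difference = 14130/77 frames (≈ 183.5065); B is ahead of A.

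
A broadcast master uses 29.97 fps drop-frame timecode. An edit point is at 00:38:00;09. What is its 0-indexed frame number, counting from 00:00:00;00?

68339

Complete 10-minute blocks: 3, each 17982 frames → 53946.
Remaining 8 whole minutes in the current block: 1800 + 7 × 1798 = 14386 frames.
Within the current minute: 0 × 30 + 9 − 2 = 7 (labels ;00/;01 skipped at this minute). Total = 53946 + 14386 + 7 = 68339.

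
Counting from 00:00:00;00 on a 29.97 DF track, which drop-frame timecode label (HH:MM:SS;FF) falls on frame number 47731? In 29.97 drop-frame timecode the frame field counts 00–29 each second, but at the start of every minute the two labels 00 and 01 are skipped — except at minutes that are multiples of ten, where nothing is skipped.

Ten DF minutes hold 17982 frames, so frame 47731 lies in block 2 (frames 35964–53945) with 11767 frames into that block.
The block's first minute is 1800 frames and the rest 1798 each; 11767 frames reaches minute 6, so 2 × 18 + 6 × 2 = 48 labels have been skipped so far.
Adding those back, label number 47731 + 48 = 47779 at 30 labels/s is 1592 s + 19 f = 0 h 26 min 32 s frame 19, i.e. 00:26:32;19.

00:26:32;19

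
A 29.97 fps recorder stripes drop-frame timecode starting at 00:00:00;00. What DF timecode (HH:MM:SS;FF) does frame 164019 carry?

01:31:12;23

Ten DF minutes hold 17982 frames, so frame 164019 lies in block 9 (frames 161838–179819) with 2181 frames into that block.
The block's first minute is 1800 frames and the rest 1798 each; 2181 frames reaches minute 1, so 9 × 18 + 1 × 2 = 164 labels have been skipped so far.
Adding those back, label number 164019 + 164 = 164183 at 30 labels/s is 5472 s + 23 f = 1 h 31 min 12 s frame 23, i.e. 01:31:12;23.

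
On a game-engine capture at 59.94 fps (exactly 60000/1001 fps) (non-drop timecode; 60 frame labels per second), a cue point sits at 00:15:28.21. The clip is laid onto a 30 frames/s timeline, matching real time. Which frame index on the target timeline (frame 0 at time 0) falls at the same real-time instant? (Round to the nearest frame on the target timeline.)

Source frame index: (0×3600 + 15×60 + 28) × 60 + 21 = 55701.
Real time: 55701 / (60000/1001) = 18585567/20000 s.
Target frame: (18585567/20000) × (30) = 55756701/2000 ≈ 27878.351 → 27878.

frame 27878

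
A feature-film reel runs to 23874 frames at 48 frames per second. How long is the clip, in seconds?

497.375 seconds

Running time = 23874 / (48) = 497.375 s.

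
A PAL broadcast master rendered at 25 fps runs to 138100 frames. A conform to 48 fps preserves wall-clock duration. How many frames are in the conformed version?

265152 frames

Target frames = source frames × (target rate / source rate) = 138100 × (48)/(25) = 138100 × 48/25 = 265152.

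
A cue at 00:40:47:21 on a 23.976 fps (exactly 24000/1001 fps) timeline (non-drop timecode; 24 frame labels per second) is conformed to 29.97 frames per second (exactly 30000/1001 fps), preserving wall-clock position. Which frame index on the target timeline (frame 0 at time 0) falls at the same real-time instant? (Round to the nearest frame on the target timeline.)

Source frame index: (0×3600 + 40×60 + 47) × 24 + 21 = 58749.
Real time: 58749 / (24000/1001) = 19602583/8000 s.
Target frame: (19602583/8000) × (30000/1001) = 293745/4 ≈ 73436.250 → 73436.

frame 73436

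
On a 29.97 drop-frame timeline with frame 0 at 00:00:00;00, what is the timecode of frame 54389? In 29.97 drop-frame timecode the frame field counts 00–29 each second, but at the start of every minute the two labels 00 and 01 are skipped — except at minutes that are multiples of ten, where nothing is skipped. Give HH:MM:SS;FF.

Each 10-minute DF block holds 10 × 60 × 30 − 9 × 2 = 17982 frames. 54389 ÷ 17982 → 3 full blocks, remainder 443.
Within the partial block the first minute is 1800 frames and each further minute 1798, so 0 further minute boundaries passed. Total skipped labels = 18 × 3 + 2 × 0 = 54.
Non-drop label index = 54389 + 54 = 54443; at 30 labels/s that is 00:30:14:23, i.e. DF 00:30:14;23.

00:30:14;23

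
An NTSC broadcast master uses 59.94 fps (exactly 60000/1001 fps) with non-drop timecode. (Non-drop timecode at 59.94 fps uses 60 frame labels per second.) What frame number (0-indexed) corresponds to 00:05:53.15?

21195

Total seconds to the label: (0 × 3600 + 5 × 60 + 53) = 353.
Frame index = 353 × 60 + 15 = 21195.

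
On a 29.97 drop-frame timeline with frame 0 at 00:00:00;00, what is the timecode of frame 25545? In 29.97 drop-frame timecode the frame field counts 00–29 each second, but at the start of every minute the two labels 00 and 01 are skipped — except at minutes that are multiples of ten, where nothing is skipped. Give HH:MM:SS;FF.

Ten DF minutes hold 17982 frames, so frame 25545 lies in block 1 (frames 17982–35963) with 7563 frames into that block.
The block's first minute is 1800 frames and the rest 1798 each; 7563 frames reaches minute 4, so 1 × 18 + 4 × 2 = 26 labels have been skipped so far.
Adding those back, label number 25545 + 26 = 25571 at 30 labels/s is 852 s + 11 f = 0 h 14 min 12 s frame 11, i.e. 00:14:12;11.

00:14:12;11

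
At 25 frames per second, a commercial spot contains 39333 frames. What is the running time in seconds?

1573.32 seconds

Running time = 39333 / (25) = 1573.32 s.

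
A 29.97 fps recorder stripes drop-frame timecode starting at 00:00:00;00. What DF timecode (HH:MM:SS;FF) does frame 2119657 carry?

19:38:45;29

Ten DF minutes hold 17982 frames, so frame 2119657 lies in block 117 (frames 2103894–2121875) with 15763 frames into that block.
The block's first minute is 1800 frames and the rest 1798 each; 15763 frames reaches minute 8, so 117 × 18 + 8 × 2 = 2122 labels have been skipped so far.
Adding those back, label number 2119657 + 2122 = 2121779 at 30 labels/s is 70725 s + 29 f = 19 h 38 min 45 s frame 29, i.e. 19:38:45;29.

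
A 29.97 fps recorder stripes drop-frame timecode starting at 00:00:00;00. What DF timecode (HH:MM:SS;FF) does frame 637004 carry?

Ten DF minutes hold 17982 frames, so frame 637004 lies in block 35 (frames 629370–647351) with 7634 frames into that block.
The block's first minute is 1800 frames and the rest 1798 each; 7634 frames reaches minute 4, so 35 × 18 + 4 × 2 = 638 labels have been skipped so far.
Adding those back, label number 637004 + 638 = 637642 at 30 labels/s is 21254 s + 22 f = 5 h 54 min 14 s frame 22, i.e. 05:54:14;22.

05:54:14;22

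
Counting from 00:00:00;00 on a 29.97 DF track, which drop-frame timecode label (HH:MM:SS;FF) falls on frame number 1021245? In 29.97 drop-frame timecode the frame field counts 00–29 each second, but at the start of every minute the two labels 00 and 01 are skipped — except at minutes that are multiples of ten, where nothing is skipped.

09:27:55;17

Each 10-minute DF block holds 10 × 60 × 30 − 9 × 2 = 17982 frames. 1021245 ÷ 17982 → 56 full blocks, remainder 14253.
Within the partial block the first minute is 1800 frames and each further minute 1798, so 7 further minute boundaries passed. Total skipped labels = 18 × 56 + 2 × 7 = 1022.
Non-drop label index = 1021245 + 1022 = 1022267; at 30 labels/s that is 09:27:55:17, i.e. DF 09:27:55;17.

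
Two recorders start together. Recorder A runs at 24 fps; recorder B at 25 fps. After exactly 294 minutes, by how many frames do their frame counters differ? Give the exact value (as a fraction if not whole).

294 min = 17640 s.
A emits 24 × 17640 = 423360 frames; B emits 25 × 17640 = 441000.
Difference = 17640 frames; B is ahead of A.

17640 frames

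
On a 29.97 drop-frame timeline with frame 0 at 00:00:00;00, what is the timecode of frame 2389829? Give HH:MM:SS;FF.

Ten DF minutes hold 17982 frames, so frame 2389829 lies in block 132 (frames 2373624–2391605) with 16205 frames into that block.
The block's first minute is 1800 frames and the rest 1798 each; 16205 frames reaches minute 9, so 132 × 18 + 9 × 2 = 2394 labels have been skipped so far.
Adding those back, label number 2389829 + 2394 = 2392223 at 30 labels/s is 79740 s + 23 f = 22 h 9 min 0 s frame 23, i.e. 22:09:00;23.

22:09:00;23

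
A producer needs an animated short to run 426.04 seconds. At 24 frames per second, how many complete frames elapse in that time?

Frames = 426.04 × 24 = 255624/25 ≈ 10224.9600.
Complete frames: 10224.

10224 frames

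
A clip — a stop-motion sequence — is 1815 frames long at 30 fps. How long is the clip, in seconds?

Running time = 1815 / (30) = 60.5 s.

60.5 seconds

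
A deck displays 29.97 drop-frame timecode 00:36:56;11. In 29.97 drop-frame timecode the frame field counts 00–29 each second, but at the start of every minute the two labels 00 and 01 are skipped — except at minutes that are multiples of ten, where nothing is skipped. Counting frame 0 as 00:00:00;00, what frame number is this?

66425

As if non-drop at 30 labels/s: (0 × 3600 + 36 × 60 + 56) × 30 + 11 = 66491.
Minute boundaries passed: 36; those not divisible by 10: 36 − 3 = 33; dropped labels = 2 × 33 = 66.
Actual frame index = 66491 − 66 = 66425.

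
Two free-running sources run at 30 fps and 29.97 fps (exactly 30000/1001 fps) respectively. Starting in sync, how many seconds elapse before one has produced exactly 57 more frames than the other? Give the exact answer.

The gap grows by |30000/1001 − 30| = 30/1001 frames per second.
Time for a 57-frame gap: 57 ÷ (30/1001) = 1901.9 s.

1901.9 seconds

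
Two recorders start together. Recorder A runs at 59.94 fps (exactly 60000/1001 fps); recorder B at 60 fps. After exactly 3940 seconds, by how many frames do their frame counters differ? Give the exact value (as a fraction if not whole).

236400/1001 frames

A emits 60000/1001 × 3940 = 236400000/1001 frames; B emits 60 × 3940 = 236400.
Difference = 236400/1001 frames (≈ 236.1638); B is ahead of A.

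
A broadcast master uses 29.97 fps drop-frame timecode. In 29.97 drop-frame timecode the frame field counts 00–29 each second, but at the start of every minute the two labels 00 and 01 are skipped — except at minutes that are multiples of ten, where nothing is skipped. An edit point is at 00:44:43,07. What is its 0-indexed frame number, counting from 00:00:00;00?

80417

Complete 10-minute blocks: 4, each 17982 frames → 71928.
Remaining 4 whole minutes in the current block: 1800 + 3 × 1798 = 7194 frames.
Within the current minute: 43 × 30 + 7 − 2 = 1295 (labels ;00/;01 skipped at this minute). Total = 71928 + 7194 + 1295 = 80417.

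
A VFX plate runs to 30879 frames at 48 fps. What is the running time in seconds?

Running time = 30879 / (48) = 643.3125 s.

643.3125 seconds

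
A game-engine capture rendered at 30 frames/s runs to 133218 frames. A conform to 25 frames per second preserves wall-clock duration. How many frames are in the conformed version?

111015 frames

Target frames = source frames × (target rate / source rate) = 133218 × (25)/(30) = 133218 × 5/6 = 111015.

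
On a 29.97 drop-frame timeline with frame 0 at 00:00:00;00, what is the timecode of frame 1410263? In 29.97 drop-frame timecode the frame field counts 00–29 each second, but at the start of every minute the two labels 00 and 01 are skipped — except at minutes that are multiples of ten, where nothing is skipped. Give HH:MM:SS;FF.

Ten DF minutes hold 17982 frames, so frame 1410263 lies in block 78 (frames 1402596–1420577) with 7667 frames into that block.
The block's first minute is 1800 frames and the rest 1798 each; 7667 frames reaches minute 4, so 78 × 18 + 4 × 2 = 1412 labels have been skipped so far.
Adding those back, label number 1410263 + 1412 = 1411675 at 30 labels/s is 47055 s + 25 f = 13 h 4 min 15 s frame 25, i.e. 13:04:15;25.

13:04:15;25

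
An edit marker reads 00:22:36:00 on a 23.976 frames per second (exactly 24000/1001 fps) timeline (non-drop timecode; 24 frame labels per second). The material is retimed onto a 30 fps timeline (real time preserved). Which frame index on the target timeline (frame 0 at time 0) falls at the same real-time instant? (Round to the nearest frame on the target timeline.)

Source frame index: (0×3600 + 22×60 + 36) × 24 + 0 = 32544.
Real time: 32544 / (24000/1001) = 339339/250 s.
Target frame: (339339/250) × (30) = 1018017/25 ≈ 40720.680 → 40721.

frame 40721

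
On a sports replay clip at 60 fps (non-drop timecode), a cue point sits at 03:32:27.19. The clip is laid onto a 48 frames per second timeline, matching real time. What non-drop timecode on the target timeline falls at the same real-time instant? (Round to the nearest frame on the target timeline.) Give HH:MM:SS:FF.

03:32:27:15

Source frame index: (3×3600 + 32×60 + 27) × 60 + 19 = 764839.
Real time: 764839 / (60) = 764839/60 s.
Target frame: (764839/60) × (48) = 3059356/5 ≈ 611871.200 → 611871.
At 48 labels/s: frame 611871 → 03:32:27:15.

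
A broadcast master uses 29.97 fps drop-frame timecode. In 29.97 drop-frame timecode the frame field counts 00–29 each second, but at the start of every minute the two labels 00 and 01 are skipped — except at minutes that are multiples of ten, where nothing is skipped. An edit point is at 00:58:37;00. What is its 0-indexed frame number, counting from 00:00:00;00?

Complete 10-minute blocks: 5, each 17982 frames → 89910.
Remaining 8 whole minutes in the current block: 1800 + 7 × 1798 = 14386 frames.
Within the current minute: 37 × 30 + 0 − 2 = 1108 (labels ;00/;01 skipped at this minute). Total = 89910 + 14386 + 1108 = 105404.

105404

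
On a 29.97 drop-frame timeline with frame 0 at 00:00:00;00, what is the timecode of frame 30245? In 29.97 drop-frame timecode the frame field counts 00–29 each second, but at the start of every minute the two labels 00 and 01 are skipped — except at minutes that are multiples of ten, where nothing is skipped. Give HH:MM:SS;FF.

Ten DF minutes hold 17982 frames, so frame 30245 lies in block 1 (frames 17982–35963) with 12263 frames into that block.
The block's first minute is 1800 frames and the rest 1798 each; 12263 frames reaches minute 6, so 1 × 18 + 6 × 2 = 30 labels have been skipped so far.
Adding those back, label number 30245 + 30 = 30275 at 30 labels/s is 1009 s + 5 f = 0 h 16 min 49 s frame 5, i.e. 00:16:49;05.

00:16:49;05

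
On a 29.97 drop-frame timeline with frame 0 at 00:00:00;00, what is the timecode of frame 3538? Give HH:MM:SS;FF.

00:01:58;00

Each 10-minute DF block holds 10 × 60 × 30 − 9 × 2 = 17982 frames. 3538 ÷ 17982 → 0 full blocks, remainder 3538.
Within the partial block the first minute is 1800 frames and each further minute 1798, so 1 further minute boundary passed. Total skipped labels = 18 × 0 + 2 × 1 = 2.
Non-drop label index = 3538 + 2 = 3540; at 30 labels/s that is 00:01:58:00, i.e. DF 00:01:58;00.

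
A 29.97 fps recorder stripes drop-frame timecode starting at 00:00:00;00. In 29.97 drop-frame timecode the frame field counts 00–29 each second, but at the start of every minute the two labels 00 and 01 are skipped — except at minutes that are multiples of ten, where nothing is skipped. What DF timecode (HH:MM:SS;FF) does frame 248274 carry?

Ten DF minutes hold 17982 frames, so frame 248274 lies in block 13 (frames 233766–251747) with 14508 frames into that block.
The block's first minute is 1800 frames and the rest 1798 each; 14508 frames reaches minute 8, so 13 × 18 + 8 × 2 = 250 labels have been skipped so far.
Adding those back, label number 248274 + 250 = 248524 at 30 labels/s is 8284 s + 4 f = 2 h 18 min 4 s frame 4, i.e. 02:18:04;04.

02:18:04;04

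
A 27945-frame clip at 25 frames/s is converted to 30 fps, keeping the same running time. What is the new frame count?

33534 frames

Target frames = source frames × (target rate / source rate) = 27945 × (30)/(25) = 27945 × 6/5 = 33534.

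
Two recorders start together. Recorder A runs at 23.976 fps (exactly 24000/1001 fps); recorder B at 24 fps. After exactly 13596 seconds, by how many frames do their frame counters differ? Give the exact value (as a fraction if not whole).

A emits 24000/1001 × 13596 = 29664000/91 frames; B emits 24 × 13596 = 326304.
Difference = 29664/91 frames (≈ 325.9780); B is ahead of A.

29664/91 frames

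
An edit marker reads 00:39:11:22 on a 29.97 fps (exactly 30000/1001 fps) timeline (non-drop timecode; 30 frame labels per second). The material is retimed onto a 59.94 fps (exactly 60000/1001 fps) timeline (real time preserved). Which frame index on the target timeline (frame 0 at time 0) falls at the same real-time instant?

frame 141104

Source frame index: (0×3600 + 39×60 + 11) × 30 + 22 = 70552.
Real time: 70552 / (30000/1001) = 8827819/3750 s.
Target frame: (8827819/3750) × (60000/1001) = 141104.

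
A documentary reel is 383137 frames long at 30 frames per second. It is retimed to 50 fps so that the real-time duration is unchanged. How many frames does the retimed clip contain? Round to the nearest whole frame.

638562 frames

Frames at target rate = 383137 × (50) / (30) = 1915685/3 ≈ 638561.667.
Nearest whole frame: 638562.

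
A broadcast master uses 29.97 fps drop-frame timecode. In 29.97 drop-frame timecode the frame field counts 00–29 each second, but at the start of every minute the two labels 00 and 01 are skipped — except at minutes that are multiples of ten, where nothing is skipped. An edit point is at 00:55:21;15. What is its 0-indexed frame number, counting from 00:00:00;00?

Complete 10-minute blocks: 5, each 17982 frames → 89910.
Remaining 5 whole minutes in the current block: 1800 + 4 × 1798 = 8992 frames.
Within the current minute: 21 × 30 + 15 − 2 = 643 (labels ;00/;01 skipped at this minute). Total = 89910 + 8992 + 643 = 99545.

99545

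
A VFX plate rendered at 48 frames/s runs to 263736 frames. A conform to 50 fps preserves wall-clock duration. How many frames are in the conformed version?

Target frames = source frames × (target rate / source rate) = 263736 × (50)/(48) = 263736 × 25/24 = 274725.

274725 frames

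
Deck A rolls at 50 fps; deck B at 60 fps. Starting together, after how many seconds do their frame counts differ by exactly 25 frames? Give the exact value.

2.5 seconds

The gap grows by |60 − 50| = 10 frames per second.
Time for a 25-frame gap: 25 ÷ (10) = 2.5 s.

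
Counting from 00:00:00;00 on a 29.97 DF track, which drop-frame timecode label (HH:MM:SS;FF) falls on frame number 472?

Ten DF minutes hold 17982 frames, so frame 472 lies in block 0 (frames 0–17981) with 472 frames into that block.
The block's first minute is 1800 frames and the rest 1798 each; 472 frames reaches minute 0, so 0 × 18 + 0 × 2 = 0 labels have been skipped so far.
Adding those back, label number 472 + 0 = 472 at 30 labels/s is 15 s + 22 f = 0 h 0 min 15 s frame 22, i.e. 00:00:15;22.

00:00:15;22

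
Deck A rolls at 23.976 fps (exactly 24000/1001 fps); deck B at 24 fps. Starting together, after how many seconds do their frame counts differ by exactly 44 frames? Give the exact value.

11011/6 seconds

The gap grows by |24 − 24000/1001| = 24/1001 frames per second.
Time for a 44-frame gap: 44 ÷ (24/1001) = 11011/6 s.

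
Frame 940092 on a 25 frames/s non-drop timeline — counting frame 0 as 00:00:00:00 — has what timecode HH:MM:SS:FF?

940092 ÷ 25 = 37603 full seconds, remainder 17 frames.
37603 s = 10 h 26 min 43 s.
Timecode: 10:26:43:17.

10:26:43:17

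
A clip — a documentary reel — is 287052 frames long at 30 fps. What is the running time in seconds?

Running time = 287052 / (30) = 9568.4 s.

9568.4 seconds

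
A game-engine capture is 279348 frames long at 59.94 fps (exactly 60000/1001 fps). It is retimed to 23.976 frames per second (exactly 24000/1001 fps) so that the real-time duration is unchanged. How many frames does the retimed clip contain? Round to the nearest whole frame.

Frames at target rate = 279348 × (24000/1001) / (60000/1001) = 558696/5 ≈ 111739.200.
Nearest whole frame: 111739.

111739 frames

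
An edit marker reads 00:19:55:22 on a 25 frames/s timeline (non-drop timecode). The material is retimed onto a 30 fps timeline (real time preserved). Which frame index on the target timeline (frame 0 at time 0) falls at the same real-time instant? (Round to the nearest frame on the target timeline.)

Source frame index: (0×3600 + 19×60 + 55) × 25 + 22 = 29897.
Real time: 29897 / (25) = 29897/25 s.
Target frame: (29897/25) × (30) = 179382/5 ≈ 35876.400 → 35876.

frame 35876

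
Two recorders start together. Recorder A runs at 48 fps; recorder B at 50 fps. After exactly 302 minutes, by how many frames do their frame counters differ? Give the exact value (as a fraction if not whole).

36240 frames

302 min = 18120 s.
A emits 48 × 18120 = 869760 frames; B emits 50 × 18120 = 906000.
Difference = 36240 frames; B is ahead of A.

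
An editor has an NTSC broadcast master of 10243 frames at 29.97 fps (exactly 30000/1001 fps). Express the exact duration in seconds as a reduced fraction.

10253243/30000 seconds

Running time = 10243 ÷ (30000/1001) = 10243 × 1001/30000 = 10253243/30000 s.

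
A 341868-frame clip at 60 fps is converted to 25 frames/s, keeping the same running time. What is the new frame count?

Target frames = source frames × (target rate / source rate) = 341868 × (25)/(60) = 341868 × 5/12 = 142445.

142445 frames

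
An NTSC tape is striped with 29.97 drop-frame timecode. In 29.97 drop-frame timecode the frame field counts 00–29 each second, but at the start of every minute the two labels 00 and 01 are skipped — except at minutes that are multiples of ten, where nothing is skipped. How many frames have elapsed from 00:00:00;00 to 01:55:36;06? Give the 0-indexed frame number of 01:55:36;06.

207878

Complete 10-minute blocks: 11, each 17982 frames → 197802.
Remaining 5 whole minutes in the current block: 1800 + 4 × 1798 = 8992 frames.
Within the current minute: 36 × 30 + 6 − 2 = 1084 (labels ;00/;01 skipped at this minute). Total = 197802 + 8992 + 1084 = 207878.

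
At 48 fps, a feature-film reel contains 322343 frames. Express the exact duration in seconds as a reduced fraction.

322343/48 seconds

Running time = 322343 ÷ (48) = 322343 × 1/48 = 322343/48 s.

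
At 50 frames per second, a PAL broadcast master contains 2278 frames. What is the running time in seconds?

45.56 seconds

Running time = 2278 / (50) = 45.56 s.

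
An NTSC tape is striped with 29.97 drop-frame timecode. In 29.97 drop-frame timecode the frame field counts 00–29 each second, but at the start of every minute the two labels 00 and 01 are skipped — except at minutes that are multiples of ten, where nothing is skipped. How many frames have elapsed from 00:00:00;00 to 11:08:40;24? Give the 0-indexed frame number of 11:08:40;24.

Complete 10-minute blocks: 66, each 17982 frames → 1186812.
Remaining 8 whole minutes in the current block: 1800 + 7 × 1798 = 14386 frames.
Within the current minute: 40 × 30 + 24 − 2 = 1222 (labels ;00/;01 skipped at this minute). Total = 1186812 + 14386 + 1222 = 1202420.

1202420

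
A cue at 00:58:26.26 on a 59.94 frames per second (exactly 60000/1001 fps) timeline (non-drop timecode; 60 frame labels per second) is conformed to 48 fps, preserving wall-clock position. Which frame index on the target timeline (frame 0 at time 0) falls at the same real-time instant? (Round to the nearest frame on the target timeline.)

Source frame index: (0×3600 + 58×60 + 26) × 60 + 26 = 210386.
Real time: 210386 / (60000/1001) = 105298193/30000 s.
Target frame: (105298193/30000) × (48) = 105298193/625 ≈ 168477.109 → 168477.

frame 168477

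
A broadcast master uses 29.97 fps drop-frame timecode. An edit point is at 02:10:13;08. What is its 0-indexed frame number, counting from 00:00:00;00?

234164

Complete 10-minute blocks: 13, each 17982 frames → 233766.
Remaining 0 whole minutes in the current block: 0 frames.
Within the current minute: 13 × 30 + 8 = 398. Total = 233766 + 0 + 398 = 234164.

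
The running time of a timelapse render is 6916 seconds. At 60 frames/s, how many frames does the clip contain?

414960 frames

Frames = 6916 × 60 = 414960.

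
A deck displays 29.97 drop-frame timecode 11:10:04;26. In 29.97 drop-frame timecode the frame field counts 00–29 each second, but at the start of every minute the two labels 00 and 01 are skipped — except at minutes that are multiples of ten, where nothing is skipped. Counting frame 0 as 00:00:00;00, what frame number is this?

1204940

As if non-drop at 30 labels/s: (11 × 3600 + 10 × 60 + 4) × 30 + 26 = 1206146.
Minute boundaries passed: 670; those not divisible by 10: 670 − 67 = 603; dropped labels = 2 × 603 = 1206.
Actual frame index = 1206146 − 1206 = 1204940.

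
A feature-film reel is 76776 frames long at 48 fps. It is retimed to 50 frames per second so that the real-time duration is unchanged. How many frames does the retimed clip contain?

79975 frames

Target frames = source frames × (target rate / source rate) = 76776 × (50)/(48) = 76776 × 25/24 = 79975.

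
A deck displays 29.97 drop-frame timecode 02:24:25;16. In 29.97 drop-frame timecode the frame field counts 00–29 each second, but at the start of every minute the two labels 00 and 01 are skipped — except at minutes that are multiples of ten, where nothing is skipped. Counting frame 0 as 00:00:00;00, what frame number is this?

259706

As if non-drop at 30 labels/s: (2 × 3600 + 24 × 60 + 25) × 30 + 16 = 259966.
Minute boundaries passed: 144; those not divisible by 10: 144 − 14 = 130; dropped labels = 2 × 130 = 260.
Actual frame index = 259966 − 260 = 259706.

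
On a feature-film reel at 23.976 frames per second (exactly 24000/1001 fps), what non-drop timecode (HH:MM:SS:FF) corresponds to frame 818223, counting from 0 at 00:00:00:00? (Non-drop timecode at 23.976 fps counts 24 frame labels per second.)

09:28:12:15

818223 ÷ 24 = 34092 full seconds, remainder 15 frames.
34092 s = 9 h 28 min 12 s.
Timecode: 09:28:12:15.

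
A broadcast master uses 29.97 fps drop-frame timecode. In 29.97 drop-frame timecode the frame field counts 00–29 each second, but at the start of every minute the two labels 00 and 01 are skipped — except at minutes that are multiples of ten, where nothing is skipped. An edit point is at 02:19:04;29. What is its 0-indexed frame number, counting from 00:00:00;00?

250097

As if non-drop at 30 labels/s: (2 × 3600 + 19 × 60 + 4) × 30 + 29 = 250349.
Minute boundaries passed: 139; those not divisible by 10: 139 − 13 = 126; dropped labels = 2 × 126 = 252.
Actual frame index = 250349 − 252 = 250097.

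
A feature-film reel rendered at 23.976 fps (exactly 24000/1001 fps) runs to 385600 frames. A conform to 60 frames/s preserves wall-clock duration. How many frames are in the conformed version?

Target frames = source frames × (target rate / source rate) = 385600 × (60)/(24000/1001) = 385600 × 1001/400 = 964964.

964964 frames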